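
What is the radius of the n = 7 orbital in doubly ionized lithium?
0.8643 nm (or 8.6432 Å)

The Bohr radius formula is:
r_n = n² a₀ / Z

where a₀ = 0.0529177 nm is the Bohr radius.

For Li²⁺ (Z = 3) at n = 7:
r_7 = 7² × 0.0529177 nm / 3
r_7 = 49 × 0.0529177 nm / 3
r_7 = 2.59297 nm / 3
r_7 = 0.8643 nm

The electron orbits at approximately 0.8643 nm from the nucleus.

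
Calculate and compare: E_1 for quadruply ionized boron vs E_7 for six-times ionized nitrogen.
B⁴⁺ at n = 1 (E = -340.14250 eV)

Using E_n = -13.6057 Z² / n² eV:

B⁴⁺ (Z = 5) at n = 1:
E = -13.6057 × 5² / 1² = -13.6057 × 25 / 1 = -340.14250000 eV

N⁶⁺ (Z = 7) at n = 7:
E = -13.6057 × 7² / 7² = -13.6057 × 49 / 49 = -13.60570000 eV

Since -340.14250000 eV < -13.60570000 eV,
B⁴⁺ at n = 1 is more tightly bound (requires more energy to ionize).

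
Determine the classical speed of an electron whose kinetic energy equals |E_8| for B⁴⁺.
1.37e+06 m/s (or 0.4561% of c)

The binding energy at n = 8 for B⁴⁺ is:
E_8 = -13.6057 × 5²/8² = -5.314727 eV
|E_8| = 5.314727 eV

Convert to Joules:
KE = 5.314727 eV × (1.602177 × 10⁻¹⁹ J/eV) = 8.5151e-19 J

Using KE = ½mv²:
v = √(2·KE/m_e)
v = √(2 × 8.5151e-19 J / 9.10938 × 10⁻³¹ kg)
v = 1.37e+06 m/s

This is approximately 0.4561% the speed of light.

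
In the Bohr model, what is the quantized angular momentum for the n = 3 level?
3.16372e-34 J·s (or 3ℏ)

In the Bohr model, angular momentum is quantized:
L = nℏ

where ℏ = h/(2π) = 1.0545718e-34 J·s

For n = 3:
L = 3 × 1.0545718e-34 J·s
L = 3.16372e-34 J·s

This can also be written as L = 3ℏ.
The angular momentum is an integer multiple of the reduced Planck constant.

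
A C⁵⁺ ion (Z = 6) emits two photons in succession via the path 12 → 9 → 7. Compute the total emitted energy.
6.594599 eV

The energy levels of C⁵⁺ are E_n = -13.6057 × 6² / n² eV.

First transition (12 → 9):
ΔE₁ = |E_9 - E_12|
ΔE₁ = |-6.046977777778 - (-3.401425000000)| = 2.645552778 eV

Second transition (9 → 7):
ΔE₂ = |E_7 - E_9|
ΔE₂ = |-9.996024489796 - (-6.046977777778)| = 3.949046712 eV

Total energy released:
E_total = ΔE₁ + ΔE₂ = 2.645552778 + 3.949046712 = 6.594599 eV

Note: This equals the direct transition 12 → 7: 6.594599 eV ✓
Energy is conserved regardless of the path taken.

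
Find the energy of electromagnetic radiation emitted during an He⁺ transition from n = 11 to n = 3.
5.5972 eV

The energy levels are E_n = -13.6057 Z² eV / n².

Energy at n = 11: E_11 = -13.6057 × 2² / 11² = -0.4497752 eV
Energy at n = 3: E_3 = -13.6057 × 2² / 3² = -6.0469778 eV

For emission (electron falling to lower state), the photon energy is:
E_photon = E_11 - E_3 = |-0.4497752 - (-6.0469778)|
E_photon = 5.5972 eV

This energy is carried away by the emitted photon.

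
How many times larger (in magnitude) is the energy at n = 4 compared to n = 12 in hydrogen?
9.000000

Using E_n = -13.6057 Z² / n² eV with Z = 1:

E_4 = -13.6057 / 4² = -13.6057 / 16 = -0.850356250000 eV
E_12 = -13.6057 / 12² = -13.6057 / 144 = -0.094484027778 eV

The ratio is:
E_4/E_12 = (-0.850356250000) / (-0.094484027778)
E_4/E_12 = (-13.6057/16) / (-13.6057/144)
E_4/E_12 = 144/16
E_4/E_12 = 9.000000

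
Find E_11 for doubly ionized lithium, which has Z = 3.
-1.01 eV

For hydrogen-like ions, the energy levels scale with Z²:
E_n = -13.6057 Z² / n² eV

For Li²⁺ (Z = 3) at n = 11:
E_11 = -13.6057 × 3² / 11²
E_11 = -13.6057 × 9 / 121
E_11 = -122.4513 / 121
E_11 = -1.01 eV

The energy is 9 times more negative than hydrogen at the same n due to the stronger nuclear charge.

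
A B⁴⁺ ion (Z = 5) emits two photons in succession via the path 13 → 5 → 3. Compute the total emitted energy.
35.78 eV

The energy levels of B⁴⁺ are E_n = -13.6057 × 5² / n² eV.

First transition (13 → 5):
ΔE₁ = |E_5 - E_13|
ΔE₁ = |-13.60570000 - (-2.01267751)| = 11.59302 eV

Second transition (5 → 3):
ΔE₂ = |E_3 - E_5|
ΔE₂ = |-37.79361111 - (-13.60570000)| = 24.18791 eV

Total energy released:
E_total = ΔE₁ + ΔE₂ = 11.59302 + 24.18791 = 35.78 eV

Note: This equals the direct transition 13 → 3: 35.78 eV ✓
Energy is conserved regardless of the path taken.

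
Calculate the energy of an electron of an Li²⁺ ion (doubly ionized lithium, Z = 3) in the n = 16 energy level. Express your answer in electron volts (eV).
-0.478325 eV

The energy levels of a hydrogen-like atom are given by:
E_n = -13.6057 Z² / n² eV  (with Z = 3 for Li²⁺)

For n = 16:
E_16 = -13.6057 × 3² / 16²
E_16 = -13.6057 × 9 / 256
E_16 = -0.478325 eV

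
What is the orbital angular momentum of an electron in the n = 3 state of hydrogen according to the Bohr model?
3.16e-34 J·s (or 3ℏ)

In the Bohr model, angular momentum is quantized:
L = nℏ

where ℏ = h/(2π) = 1.0546e-34 J·s

For n = 3:
L = 3 × 1.0546e-34 J·s
L = 3.16e-34 J·s

This can also be written as L = 3ℏ.
The angular momentum is an integer multiple of the reduced Planck constant.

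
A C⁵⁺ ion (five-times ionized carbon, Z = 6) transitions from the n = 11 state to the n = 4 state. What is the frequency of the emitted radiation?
6.42335e+15 Hz

First, find the transition energy:
E_11 = -13.6057 × 6² / 11² = -4.04797686 eV
E_4 = -13.6057 × 6² / 4² = -30.61282500 eV
|ΔE| = |E_4 - E_11| = 26.56484814 eV

Convert to Joules: E = 26.56484814 eV × (1.602177 × 10⁻¹⁹ J/eV) = 4.2561589e-18 J

Using E = hf:
f = E/h = 4.2561589e-18 J / (6.62607 × 10⁻³⁴ J·s)
f = 6.42335e+15 Hz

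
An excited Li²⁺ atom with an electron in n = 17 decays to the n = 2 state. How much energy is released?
30.189118 eV

The energy levels are E_n = -13.6057 Z² eV / n².

Energy at n = 17: E_17 = -13.6057 × 3² / 17² = -0.423706920 eV
Energy at n = 2: E_2 = -13.6057 × 3² / 2² = -30.612825000 eV

For emission (electron falling to lower state), the photon energy is:
E_photon = E_17 - E_2 = |-0.423706920 - (-30.612825000)|
E_photon = 30.189118 eV

This energy is carried away by the emitted photon.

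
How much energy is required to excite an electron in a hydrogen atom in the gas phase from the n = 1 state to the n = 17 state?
13.559 eV

The energy levels of a hydrogen-like atom are E_n = -13.6057 eV / n².

Energy at n = 1: E_1 = -13.6057 / 1² = -13.605700 eV
Energy at n = 17: E_17 = -13.6057 / 17² = -0.047079 eV

The excitation energy is the difference:
ΔE = E_17 - E_1
ΔE = -0.047079 - (-13.605700)
ΔE = 13.559 eV

Since this is positive, energy must be absorbed (photon absorption).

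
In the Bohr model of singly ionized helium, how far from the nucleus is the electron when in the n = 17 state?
7.64661 nm (or 76.46611 Å)

The Bohr radius formula is:
r_n = n² a₀ / Z

where a₀ = 0.05291772 nm is the Bohr radius.

For He⁺ (Z = 2) at n = 17:
r_17 = 17² × 0.05291772 nm / 2
r_17 = 289 × 0.05291772 nm / 2
r_17 = 15.293221 nm / 2
r_17 = 7.64661 nm

The electron orbits at approximately 7.64661 nm from the nucleus.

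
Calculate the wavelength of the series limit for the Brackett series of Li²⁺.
162.0027 nm

The series limit corresponds to the transition from n = ∞ to n = 4.
This is the highest energy (shortest wavelength) transition in the Brackett series.

E_∞ = 0 eV
E_4 = -13.6057 × 3² / 4² = -7.65320625 eV

Energy at series limit:
ΔE = E_∞ - E_4 = 0 - (-7.65320625) = 7.65320625 eV
λ = hc/E = 1239.84 eV·nm / 7.65320625 eV = 162.0027 nm

This energy equals the ionization energy from the n = 4 state of Li²⁺.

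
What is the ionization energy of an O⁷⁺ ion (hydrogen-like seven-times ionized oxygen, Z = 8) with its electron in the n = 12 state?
6.05 eV

The ionization energy is the energy needed to remove the electron completely (n → ∞).

For a hydrogen-like ion with Z = 8, E_n = -13.6057 Z² / n² eV.

At n = 12: E_12 = -13.6057 × 8² / 12² = -6.04698 eV
At n = ∞: E_∞ = 0 eV

Ionization energy = E_∞ - E_12 = 0 - (-6.04698) = 6.04698 eV
Ionization energy ≈ 6.05 eV

This is also called the binding energy of the electron in state n = 12.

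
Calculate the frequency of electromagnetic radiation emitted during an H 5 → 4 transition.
7.402e+13 Hz

First, find the transition energy:
E_5 = -13.6057 / 5² = -0.5442280 eV
E_4 = -13.6057 / 4² = -0.8503563 eV
|ΔE| = |E_4 - E_5| = 0.3061283 eV

Convert to Joules: E = 0.3061283 eV × (1.602177 × 10⁻¹⁹ J/eV) = 4.90472e-20 J

Using E = hf:
f = E/h = 4.90472e-20 J / (6.62607 × 10⁻³⁴ J·s)
f = 7.402e+13 Hz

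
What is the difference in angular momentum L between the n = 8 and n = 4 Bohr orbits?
4.218e-34 J·s (or 4ℏ)

In the Bohr model, L_n = nℏ where ℏ = 1.05457e-34 J·s.

L_8 = 8ℏ = 8.43656e-34 J·s
L_4 = 4ℏ = 4.21828e-34 J·s

ΔL = L_8 - L_4 = (8 - 4)ℏ = 4ℏ
ΔL = 4 × 1.05457e-34 J·s = 4.218e-34 J·s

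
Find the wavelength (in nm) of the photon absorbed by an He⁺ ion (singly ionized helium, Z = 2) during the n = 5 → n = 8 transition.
934.6309 nm

First, find the transition energy using E_n = -13.6057 Z² / n² eV:
E_5 = -13.6057 × 2² / 5² = -2.17691200 eV
E_8 = -13.6057 × 2² / 8² = -0.85035625 eV

Photon energy: |ΔE| = |E_8 - E_5| = 1.32655575 eV

Convert to wavelength using E = hc/λ with hc = 1239.84 eV·nm:
λ = hc/E = 1239.84 eV·nm / 1.32655575 eV
λ = 934.6309 nm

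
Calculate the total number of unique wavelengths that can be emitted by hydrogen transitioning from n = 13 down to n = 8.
15

The electron can occupy levels n = 8, 9, ..., 13 during de-excitation — that is m = 13 - 8 + 1 = 6 distinct levels.

The number of distinct spectral lines equals the number of ways to choose 2 of these m levels (each pair gives one possible emission transition):

Number of lines = m(m-1)/2 = 6×5/2 = 15

These correspond to all possible transitions between the 6 levels:
13 → 12, 13 → 11, 13 → 10, 13 → 9, 13 → 8, 12 → 11, 12 → 10, 12 → 9...

Each transition produces a photon with a unique energy (and thus wavelength). This count does not depend on Z.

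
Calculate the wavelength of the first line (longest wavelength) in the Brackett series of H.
4050.07 nm

The longest wavelength corresponds to the smallest energy transition in the series.
The Brackett series has all transitions ending at n_f = 4.

For H, the first line (α-line) is the jump from n = 5 to n = 4:
E_5 = -13.6057 / 5² = -0.54422800 eV
E_4 = -13.6057 / 4² = -0.85035625 eV
ΔE = E_5 - E_4 = 0.30612825 eV

λ = hc/E = 1239.84 eV·nm / 0.30612825 eV
λ = 4050.07 nm

This is the α-line of the Brackett series in H.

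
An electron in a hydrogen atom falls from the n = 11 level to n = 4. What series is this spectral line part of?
Brackett series

The spectral series in hydrogen are named based on the final (lower) energy level:
- Lyman series: n_final = 1 (ultraviolet)
- Balmer series: n_final = 2 (visible/near-UV)
- Paschen series: n_final = 3 (infrared)
- Brackett series: n_final = 4 (infrared)
- Pfund series: n_final = 5 (far infrared)

Since this transition ends at n = 4, it belongs to the Brackett series.

For reference, this 11 → 4 line has photon energy
ΔE = 13.6057 eV × (1/4² - 1/11²) = 0.73791244835 eV,
corresponding to wavelength λ = hc/ΔE = 1239.84 eV·nm / 0.73791244835 eV = 1680.19933 nm in the infrared region.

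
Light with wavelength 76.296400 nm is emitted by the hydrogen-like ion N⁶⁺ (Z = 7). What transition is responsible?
n = 8 → n = 5

First, find the photon energy from the wavelength (hc = 1239.84 eV·nm):
E = hc/λ = 1239.84 eV·nm / 76.296400 nm = 16.250308 eV

The energy levels of N⁶⁺ satisfy E_n = -13.6057 × 7² / n² eV, so an emission n_i → n_f releases
ΔE = 13.6057 × 7² × (1/n_f² − 1/n_i²) eV.

Setting ΔE equal to the photon energy:
1/n_f² − 1/n_i² = 16.250308 / (13.6057 × 7²) = 0.024375000

Since 1/n_i² must be positive, we need 1/n_f² > 0.024375000, i.e. n_f ≤ 6. For each allowed n_f, solve n_i = (1/n_f² − 0.024375000)^(−1/2) and check whether it is a whole number:
  n_f = 1: 1/n_i² = 1.000000000 − 0.024375000 = 0.975625000 → n_i = 1.012  (not an integer) ✗
  n_f = 2: 1/n_i² = 0.250000000 − 0.024375000 = 0.225625000 → n_i = 2.105  (not an integer) ✗
  n_f = 3: 1/n_i² = 0.111111111 − 0.024375000 = 0.086736111 → n_i = 3.395  (not an integer) ✗
  n_f = 4: 1/n_i² = 0.062500000 − 0.024375000 = 0.038125000 → n_i = 5.121  (not an integer) ✗
  n_f = 5: 1/n_i² = 0.040000000 − 0.024375000 = 0.015625000 → n_i = 8.000  → integer, n_i = 8 ✓
  n_f = 6: 1/n_i² = 0.027777778 − 0.024375000 = 0.003402778 → n_i = 17.143  (not an integer) ✗

Only n_f = 5 gives an integer upper level, n_i = 8.

The transition is from n = 8 to n = 5 (emission).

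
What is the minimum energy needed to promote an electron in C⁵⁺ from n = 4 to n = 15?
28.436 eV

The energy levels of a hydrogen-like atom are E_n = -13.6057 Z² eV / n².

Energy at n = 4: E_4 = -13.6057 × 6² / 4² = -30.612825 eV
Energy at n = 15: E_15 = -13.6057 × 6² / 15² = -2.176912 eV

The excitation energy is the difference:
ΔE = E_15 - E_4
ΔE = -2.176912 - (-30.612825)
ΔE = 28.436 eV

Since this is positive, energy must be absorbed (photon absorption).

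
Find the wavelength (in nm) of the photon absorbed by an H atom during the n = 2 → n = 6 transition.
410.0693 nm

First, find the transition energy using E_n = -13.6057 / n² eV:
E_2 = -13.6057 / 2² = -3.40142500 eV
E_6 = -13.6057 / 6² = -0.37793611 eV

Photon energy: |ΔE| = |E_6 - E_2| = 3.02348889 eV

Convert to wavelength using E = hc/λ with hc = 1239.84 eV·nm:
λ = hc/E = 1239.84 eV·nm / 3.02348889 eV
λ = 410.0693 nm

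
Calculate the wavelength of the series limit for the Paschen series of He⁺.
205.03 nm

The series limit corresponds to the transition from n = ∞ to n = 3.
This is the highest energy (shortest wavelength) transition in the Paschen series.

E_∞ = 0 eV
E_3 = -13.6057 × 2² / 3² = -6.046978 eV

Energy at series limit:
ΔE = E_∞ - E_3 = 0 - (-6.046978) = 6.046978 eV
λ = hc/E = 1239.84 eV·nm / 6.046978 eV = 205.03 nm

This energy equals the ionization energy from the n = 3 state of He⁺.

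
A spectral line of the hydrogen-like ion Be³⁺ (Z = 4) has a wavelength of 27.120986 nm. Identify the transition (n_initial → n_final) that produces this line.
n = 5 → n = 2

First, find the photon energy from the wavelength (hc = 1239.84 eV·nm):
E = hc/λ = 1239.84 eV·nm / 27.120986 nm = 45.715152 eV

The energy levels of Be³⁺ satisfy E_n = -13.6057 × 4² / n² eV, so an emission n_i → n_f releases
ΔE = 13.6057 × 4² × (1/n_f² − 1/n_i²) eV.

Setting ΔE equal to the photon energy:
1/n_f² − 1/n_i² = 45.715152 / (13.6057 × 4²) = 0.21000000

Since 1/n_i² must be positive, we need 1/n_f² > 0.21000000, i.e. n_f ≤ 2. For each allowed n_f, solve n_i = (1/n_f² − 0.21000000)^(−1/2) and check whether it is a whole number:
  n_f = 1: 1/n_i² = 1.00000000 − 0.21000000 = 0.79000000 → n_i = 1.125  (not an integer) ✗
  n_f = 2: 1/n_i² = 0.25000000 − 0.21000000 = 0.04000000 → n_i = 5.000  → integer, n_i = 5 ✓

Only n_f = 2 gives an integer upper level, n_i = 5.

The transition is from n = 5 to n = 2 (emission).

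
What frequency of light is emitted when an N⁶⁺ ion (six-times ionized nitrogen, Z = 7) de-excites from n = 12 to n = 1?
1.60083e+17 Hz

First, find the transition energy:
E_12 = -13.6057 × 7² / 12² = -4.6297174 eV
E_1 = -13.6057 × 7² / 1² = -666.6793000 eV
|ΔE| = |E_1 - E_12| = 662.0495826 eV

Convert to Joules: E = 662.0495826 eV × (1.602177 × 10⁻¹⁹ J/eV) = 1.0607206e-16 J

Using E = hf:
f = E/h = 1.0607206e-16 J / (6.62607 × 10⁻³⁴ J·s)
f = 1.60083e+17 Hz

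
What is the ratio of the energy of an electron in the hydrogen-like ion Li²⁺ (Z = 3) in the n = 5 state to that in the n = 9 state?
3.24

Using E_n = -13.6057 Z² / n² eV with Z = 3:

E_5 = -13.6057 × 3² / 5² = -122.4513 / 25 = -4.89805200 eV
E_9 = -13.6057 × 3² / 9² = -122.4513 / 81 = -1.51174444 eV

The ratio is:
E_5/E_9 = (-4.89805200) / (-1.51174444)
E_5/E_9 = (-122.4513/25) / (-122.4513/81)
E_5/E_9 = 81/25
E_5/E_9 = 3.24
(Note: the Z² factors cancel in the ratio.)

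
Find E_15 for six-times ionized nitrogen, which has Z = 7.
-2.9630 eV

For hydrogen-like ions, the energy levels scale with Z²:
E_n = -13.6057 Z² / n² eV

For N⁶⁺ (Z = 7) at n = 15:
E_15 = -13.6057 × 7² / 15²
E_15 = -13.6057 × 49 / 225
E_15 = -666.6793 / 225
E_15 = -2.9630 eV

The energy is 49 times more negative than hydrogen at the same n due to the stronger nuclear charge.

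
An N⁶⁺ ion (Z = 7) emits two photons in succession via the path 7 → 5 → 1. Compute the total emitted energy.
653.07360 eV

The energy levels of N⁶⁺ are E_n = -13.6057 × 7² / n² eV.

First transition (7 → 5):
ΔE₁ = |E_5 - E_7|
ΔE₁ = |-26.66717200000 - (-13.60570000000)| = 13.06147200 eV

Second transition (5 → 1):
ΔE₂ = |E_1 - E_5|
ΔE₂ = |-666.67930000000 - (-26.66717200000)| = 640.01212800 eV

Total energy released:
E_total = ΔE₁ + ΔE₂ = 13.06147200 + 640.01212800 = 653.07360 eV

Note: This equals the direct transition 7 → 1: 653.07360 eV ✓
Energy is conserved regardless of the path taken.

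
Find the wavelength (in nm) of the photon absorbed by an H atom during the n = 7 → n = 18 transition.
5260.82 nm

First, find the transition energy using E_n = -13.6057 / n² eV:
E_7 = -13.6057 / 7² = -0.27766735 eV
E_18 = -13.6057 / 18² = -0.04199290 eV

Photon energy: |ΔE| = |E_18 - E_7| = 0.23567445 eV

Convert to wavelength using E = hc/λ with hc = 1239.84 eV·nm:
λ = hc/E = 1239.84 eV·nm / 0.23567445 eV
λ = 5260.82 nm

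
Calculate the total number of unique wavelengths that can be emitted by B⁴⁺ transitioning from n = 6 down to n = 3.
6

The electron can occupy levels n = 3, 4, ..., 6 during de-excitation — that is m = 6 - 3 + 1 = 4 distinct levels.

The number of distinct spectral lines equals the number of ways to choose 2 of these m levels (each pair gives one possible emission transition):

Number of lines = m(m-1)/2 = 4×3/2 = 6

These correspond to all possible transitions between the 4 levels:
6 → 5, 6 → 4, 6 → 3, 5 → 4, 5 → 3, 4 → 3

Each transition produces a photon with a unique energy (and thus wavelength). This count does not depend on Z.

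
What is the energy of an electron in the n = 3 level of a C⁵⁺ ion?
-54.42280 eV

For hydrogen-like ions, the energy levels scale with Z²:
E_n = -13.6057 Z² / n² eV

For C⁵⁺ (Z = 6) at n = 3:
E_3 = -13.6057 × 6² / 3²
E_3 = -13.6057 × 36 / 9
E_3 = -489.8052 / 9
E_3 = -54.42280 eV

The energy is 36 times more negative than hydrogen at the same n due to the stronger nuclear charge.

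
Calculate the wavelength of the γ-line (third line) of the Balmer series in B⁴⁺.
17.357 nm

The lines of a series are numbered from the longest wavelength (smallest ΔE) outward; the third line is the transition from n = n_f + 3 to n_f.
The Balmer series has all transitions ending at n_f = 2.

For B⁴⁺ (Z = 5), the third line (γ-line) is the jump from n = 5 to n = 2:
E_5 = -13.6057 × 5² / 5² = -13.60570 eV
E_2 = -13.6057 × 5² / 2² = -85.03563 eV
ΔE = E_5 - E_2 = 71.42993 eV

λ = hc/E = 1239.84 eV·nm / 71.42993 eV
λ = 17.357 nm

This is the γ-line of the Balmer series in B⁴⁺.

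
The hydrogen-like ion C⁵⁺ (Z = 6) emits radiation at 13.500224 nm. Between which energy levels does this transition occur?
n = 4 → n = 2

First, find the photon energy from the wavelength (hc = 1239.84 eV·nm):
E = hc/λ = 1239.84 eV·nm / 13.500224 nm = 91.838476 eV

The energy levels of C⁵⁺ satisfy E_n = -13.6057 × 6² / n² eV, so an emission n_i → n_f releases
ΔE = 13.6057 × 6² × (1/n_f² − 1/n_i²) eV.

Setting ΔE equal to the photon energy:
1/n_f² − 1/n_i² = 91.838476 / (13.6057 × 6²) = 0.18750000

Since 1/n_i² must be positive, we need 1/n_f² > 0.18750000, i.e. n_f ≤ 2. For each allowed n_f, solve n_i = (1/n_f² − 0.18750000)^(−1/2) and check whether it is a whole number:
  n_f = 1: 1/n_i² = 1.00000000 − 0.18750000 = 0.81250000 → n_i = 1.109  (not an integer) ✗
  n_f = 2: 1/n_i² = 0.25000000 − 0.18750000 = 0.06250000 → n_i = 4.000  → integer, n_i = 4 ✓

Only n_f = 2 gives an integer upper level, n_i = 4.

The transition is from n = 4 to n = 2 (emission).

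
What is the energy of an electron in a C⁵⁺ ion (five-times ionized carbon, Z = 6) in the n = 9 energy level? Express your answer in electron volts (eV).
-6.046978 eV

The energy levels of a hydrogen-like atom are given by:
E_n = -13.6057 Z² / n² eV  (with Z = 6 for C⁵⁺)

For n = 9:
E_9 = -13.6057 × 6² / 9²
E_9 = -13.6057 × 36 / 81
E_9 = -6.046978 eV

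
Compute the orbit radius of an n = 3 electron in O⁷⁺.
0.0595 nm (or 0.5953 Å)

The Bohr radius formula is:
r_n = n² a₀ / Z

where a₀ = 0.0529177 nm is the Bohr radius.

For O⁷⁺ (Z = 8) at n = 3:
r_3 = 3² × 0.0529177 nm / 8
r_3 = 9 × 0.0529177 nm / 8
r_3 = 0.47626 nm / 8
r_3 = 0.0595 nm

The electron orbits at approximately 0.0595 nm from the nucleus.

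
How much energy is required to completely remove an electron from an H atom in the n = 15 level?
0.06047 eV

The ionization energy is the energy needed to remove the electron completely (n → ∞).

For hydrogen, E_n = -13.6057 eV / n².

At n = 15: E_15 = -13.6057 / 15² = -0.06046978 eV
At n = ∞: E_∞ = 0 eV

Ionization energy = E_∞ - E_15 = 0 - (-0.06046978) = 0.06046978 eV
Ionization energy ≈ 0.06047 eV

This is also called the binding energy of the electron in state n = 15.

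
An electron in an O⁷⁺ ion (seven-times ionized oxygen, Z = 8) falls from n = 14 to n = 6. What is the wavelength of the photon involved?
62.79 nm

First, find the transition energy using E_n = -13.6057 Z² / n² eV:
E_14 = -13.6057 × 8² / 14² = -4.4427 eV
E_6 = -13.6057 × 8² / 6² = -24.1879 eV

Photon energy: |ΔE| = |E_6 - E_14| = 19.7452 eV

Convert to wavelength using E = hc/λ with hc = 1239.84 eV·nm:
λ = hc/E = 1239.84 eV·nm / 19.7452 eV
λ = 62.79 nm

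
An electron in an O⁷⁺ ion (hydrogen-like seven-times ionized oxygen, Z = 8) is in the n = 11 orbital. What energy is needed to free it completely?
7.19640 eV

The ionization energy is the energy needed to remove the electron completely (n → ∞).

For a hydrogen-like ion with Z = 8, E_n = -13.6057 Z² / n² eV.

At n = 11: E_11 = -13.6057 × 8² / 11² = -7.19640331 eV
At n = ∞: E_∞ = 0 eV

Ionization energy = E_∞ - E_11 = 0 - (-7.19640331) = 7.19640331 eV
Ionization energy ≈ 7.19640 eV

This is also called the binding energy of the electron in state n = 11.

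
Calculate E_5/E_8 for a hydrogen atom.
2.56

Using E_n = -13.6057 Z² / n² eV with Z = 1:

E_5 = -13.6057 / 5² = -13.6057 / 25 = -0.54422800 eV
E_8 = -13.6057 / 8² = -13.6057 / 64 = -0.21258906 eV

The ratio is:
E_5/E_8 = (-0.54422800) / (-0.21258906)
E_5/E_8 = (-13.6057/25) / (-13.6057/64)
E_5/E_8 = 64/25
E_5/E_8 = 2.56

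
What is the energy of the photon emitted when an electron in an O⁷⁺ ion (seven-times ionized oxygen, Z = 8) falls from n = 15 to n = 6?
20.32 eV

The energy levels are E_n = -13.6057 Z² eV / n².

Energy at n = 15: E_15 = -13.6057 × 8² / 15² = -3.87007 eV
Energy at n = 6: E_6 = -13.6057 × 8² / 6² = -24.18791 eV

For emission (electron falling to lower state), the photon energy is:
E_photon = E_15 - E_6 = |-3.87007 - (-24.18791)|
E_photon = 20.32 eV

This energy is carried away by the emitted photon.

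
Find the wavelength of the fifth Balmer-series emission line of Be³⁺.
24.80666 nm

The lines of a series are numbered from the longest wavelength (smallest ΔE) outward; the fifth line is the transition from n = n_f + 5 to n_f.
The Balmer series has all transitions ending at n_f = 2.

For Be³⁺ (Z = 4), the fifth line (ε-line) is the jump from n = 7 to n = 2:
E_7 = -13.6057 × 4² / 7² = -4.4426776 eV
E_2 = -13.6057 × 4² / 2² = -54.4228000 eV
ΔE = E_7 - E_2 = 49.9801224 eV

λ = hc/E = 1239.84 eV·nm / 49.9801224 eV
λ = 24.80666 nm

This is the ε-line of the Balmer series in Be³⁺.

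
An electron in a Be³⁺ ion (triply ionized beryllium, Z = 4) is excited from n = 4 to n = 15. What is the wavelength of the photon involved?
98.10 nm

First, find the transition energy using E_n = -13.6057 Z² / n² eV:
E_4 = -13.6057 × 4² / 4² = -13.6057 eV
E_15 = -13.6057 × 4² / 15² = -0.9675 eV

Photon energy: |ΔE| = |E_15 - E_4| = 12.6382 eV

Convert to wavelength using E = hc/λ with hc = 1239.84 eV·nm:
λ = hc/E = 1239.84 eV·nm / 12.6382 eV
λ = 98.10 nm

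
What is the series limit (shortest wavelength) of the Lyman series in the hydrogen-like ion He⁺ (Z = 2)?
22.782 nm

The series limit corresponds to the transition from n = ∞ to n = 1.
This is the highest energy (shortest wavelength) transition in the Lyman series.

E_∞ = 0 eV
E_1 = -13.6057 × 2² / 1² = -54.42280 eV

Energy at series limit:
ΔE = E_∞ - E_1 = 0 - (-54.42280) = 54.42280 eV
λ = hc/E = 1239.84 eV·nm / 54.42280 eV = 22.782 nm

This energy equals the ionization energy from the n = 1 state of He⁺.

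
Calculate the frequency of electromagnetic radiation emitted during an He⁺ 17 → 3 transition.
1.41662e+15 Hz

First, find the transition energy:
E_17 = -13.6057 × 2² / 17² = -0.18831419 eV
E_3 = -13.6057 × 2² / 3² = -6.04697778 eV
|ΔE| = |E_3 - E_17| = 5.85866359 eV

Convert to Joules: E = 5.85866359 eV × (1.602177 × 10⁻¹⁹ J/eV) = 9.3866161e-19 J

Using E = hf:
f = E/h = 9.3866161e-19 J / (6.62607 × 10⁻³⁴ J·s)
f = 1.41662e+15 Hz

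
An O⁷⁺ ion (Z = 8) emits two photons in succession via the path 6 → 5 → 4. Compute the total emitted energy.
30.234889 eV

The energy levels of O⁷⁺ are E_n = -13.6057 × 8² / n² eV.

First transition (6 → 5):
ΔE₁ = |E_5 - E_6|
ΔE₁ = |-34.830592000000 - (-24.187911111111)| = 10.642680889 eV

Second transition (5 → 4):
ΔE₂ = |E_4 - E_5|
ΔE₂ = |-54.422800000000 - (-34.830592000000)| = 19.592208000 eV

Total energy released:
E_total = ΔE₁ + ΔE₂ = 10.642680889 + 19.592208000 = 30.234889 eV

Note: This equals the direct transition 6 → 4: 30.234889 eV ✓
Energy is conserved regardless of the path taken.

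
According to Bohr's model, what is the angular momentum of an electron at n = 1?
1.055e-34 J·s (or 1ℏ)

In the Bohr model, angular momentum is quantized:
L = nℏ

where ℏ = h/(2π) = 1.05457e-34 J·s

For n = 1:
L = 1 × 1.05457e-34 J·s
L = 1.055e-34 J·s

This can also be written as L = 1ℏ.
The angular momentum is an integer multiple of the reduced Planck constant.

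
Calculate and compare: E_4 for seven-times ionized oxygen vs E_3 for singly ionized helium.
O⁷⁺ at n = 4 (E = -54.4228 eV)

Using E_n = -13.6057 Z² / n² eV:

O⁷⁺ (Z = 8) at n = 4:
E = -13.6057 × 8² / 4² = -13.6057 × 64 / 16 = -54.4228000 eV

He⁺ (Z = 2) at n = 3:
E = -13.6057 × 2² / 3² = -13.6057 × 4 / 9 = -6.0469778 eV

Since -54.4228000 eV < -6.0469778 eV,
O⁷⁺ at n = 4 is more tightly bound (requires more energy to ionize).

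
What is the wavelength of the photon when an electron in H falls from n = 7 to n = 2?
396.9066 nm

First, find the transition energy using E_n = -13.6057 / n² eV:
E_7 = -13.6057 / 7² = -0.27766735 eV
E_2 = -13.6057 / 2² = -3.40142500 eV

Photon energy: |ΔE| = |E_2 - E_7| = 3.12375765 eV

Convert to wavelength using E = hc/λ with hc = 1239.84 eV·nm:
λ = hc/E = 1239.84 eV·nm / 3.12375765 eV
λ = 396.9066 nm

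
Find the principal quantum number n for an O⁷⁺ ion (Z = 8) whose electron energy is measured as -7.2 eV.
n = 11

The exact energy levels follow E_n = -13.6057 Z² / n² eV with Z = 8.

The measured value (-7.2 eV) is reported to only 2 significant figures, so we must test candidate n values and see which one matches to that precision.

Candidate energies:
  n = 9:  E = -13.6057 × 8² / 9² = -10.75018 eV
  n = 10:  E = -13.6057 × 8² / 10² = -8.70765 eV
  n = 11:  E = -13.6057 × 8² / 11² = -7.19640 eV  ← matches
  n = 12:  E = -13.6057 × 8² / 12² = -6.04698 eV
  n = 13:  E = -13.6057 × 8² / 13² = -5.15245 eV

Checking against the measurement of -7.2 eV (2 sig figs), only n = 11 agrees:
E_11 = -7.19640 eV, which rounds to -7.2 eV ✓

Therefore n = 11.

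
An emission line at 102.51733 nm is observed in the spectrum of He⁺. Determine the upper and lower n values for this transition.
n = 6 → n = 2

First, find the photon energy from the wavelength (hc = 1239.84 eV·nm):
E = hc/λ = 1239.84 eV·nm / 102.51733 nm = 12.093955 eV

The energy levels of He⁺ satisfy E_n = -13.6057 × 2² / n² eV, so an emission n_i → n_f releases
ΔE = 13.6057 × 2² × (1/n_f² − 1/n_i²) eV.

Setting ΔE equal to the photon energy:
1/n_f² − 1/n_i² = 12.093955 / (13.6057 × 2²) = 0.22222221

Since 1/n_i² must be positive, we need 1/n_f² > 0.22222221, i.e. n_f ≤ 2. For each allowed n_f, solve n_i = (1/n_f² − 0.22222221)^(−1/2) and check whether it is a whole number:
  n_f = 1: 1/n_i² = 1.00000000 − 0.22222221 = 0.77777779 → n_i = 1.134  (not an integer) ✗
  n_f = 2: 1/n_i² = 0.25000000 − 0.22222221 = 0.02777779 → n_i = 6.000  → integer, n_i = 6 ✓

Only n_f = 2 gives an integer upper level, n_i = 6.

The transition is from n = 6 to n = 2 (emission).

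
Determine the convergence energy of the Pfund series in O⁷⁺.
34.83 eV

The series limit corresponds to the transition from n = ∞ to n = 5.
This is the highest energy (shortest wavelength) transition in the Pfund series.

E_∞ = 0 eV
E_5 = -13.6057 × 8² / 5² = -34.83 eV

Energy at series limit:
ΔE = E_∞ - E_5 = 0 - (-34.83) = 34.83 eV

This energy equals the ionization energy from the n = 5 state of O⁷⁺.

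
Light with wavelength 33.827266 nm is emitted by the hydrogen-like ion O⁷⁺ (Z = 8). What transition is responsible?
n = 7 → n = 4

First, find the photon energy from the wavelength (hc = 1239.84 eV·nm):
E = hc/λ = 1239.84 eV·nm / 33.827266 nm = 36.652090 eV

The energy levels of O⁷⁺ satisfy E_n = -13.6057 × 8² / n² eV, so an emission n_i → n_f releases
ΔE = 13.6057 × 8² × (1/n_f² − 1/n_i²) eV.

Setting ΔE equal to the photon energy:
1/n_f² − 1/n_i² = 36.652090 / (13.6057 × 8²) = 0.042091837

Since 1/n_i² must be positive, we need 1/n_f² > 0.042091837, i.e. n_f ≤ 4. For each allowed n_f, solve n_i = (1/n_f² − 0.042091837)^(−1/2) and check whether it is a whole number:
  n_f = 1: 1/n_i² = 1.000000000 − 0.042091837 = 0.957908163 → n_i = 1.022  (not an integer) ✗
  n_f = 2: 1/n_i² = 0.250000000 − 0.042091837 = 0.207908163 → n_i = 2.193  (not an integer) ✗
  n_f = 3: 1/n_i² = 0.111111111 − 0.042091837 = 0.069019274 → n_i = 3.806  (not an integer) ✗
  n_f = 4: 1/n_i² = 0.062500000 − 0.042091837 = 0.020408163 → n_i = 7.000  → integer, n_i = 7 ✓

Only n_f = 4 gives an integer upper level, n_i = 7.

The transition is from n = 7 to n = 4 (emission).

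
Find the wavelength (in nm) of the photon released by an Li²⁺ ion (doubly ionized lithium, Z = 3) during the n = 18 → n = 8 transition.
807.521101 nm

First, find the transition energy using E_n = -13.6057 Z² / n² eV:
E_18 = -13.6057 × 3² / 18² = -0.3779361111 eV
E_8 = -13.6057 × 3² / 8² = -1.9133015625 eV

Photon energy: |ΔE| = |E_8 - E_18| = 1.5353654514 eV

Convert to wavelength using E = hc/λ with hc = 1239.84 eV·nm:
λ = hc/E = 1239.84 eV·nm / 1.5353654514 eV
λ = 807.521101 nm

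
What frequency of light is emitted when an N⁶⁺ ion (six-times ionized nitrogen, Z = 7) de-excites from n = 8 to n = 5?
3.9293e+15 Hz

First, find the transition energy:
E_8 = -13.6057 × 7² / 8² = -10.41686406 eV
E_5 = -13.6057 × 7² / 5² = -26.66717200 eV
|ΔE| = |E_5 - E_8| = 16.25030794 eV

Convert to Joules: E = 16.25030794 eV × (1.602177 × 10⁻¹⁹ J/eV) = 2.603587e-18 J

Using E = hf:
f = E/h = 2.603587e-18 J / (6.62607 × 10⁻³⁴ J·s)
f = 3.9293e+15 Hz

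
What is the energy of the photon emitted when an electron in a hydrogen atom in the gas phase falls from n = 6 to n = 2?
3.0235 eV

The energy levels are E_n = -13.6057 eV / n².

Energy at n = 6: E_6 = -13.6057 / 6² = -0.3779361 eV
Energy at n = 2: E_2 = -13.6057 / 2² = -3.4014250 eV

For emission (electron falling to lower state), the photon energy is:
E_photon = E_6 - E_2 = |-0.3779361 - (-3.4014250)|
E_photon = 3.0235 eV

This energy is carried away by the emitted photon.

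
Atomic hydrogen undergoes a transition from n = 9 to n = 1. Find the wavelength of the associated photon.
92.265595 nm

First, find the transition energy using E_n = -13.6057 / n² eV:
E_9 = -13.6057 / 9² = -0.16797160 eV
E_1 = -13.6057 / 1² = -13.60570000 eV

Photon energy: |ΔE| = |E_1 - E_9| = 13.43772840 eV

Convert to wavelength using E = hc/λ with hc = 1239.84 eV·nm:
λ = hc/E = 1239.84 eV·nm / 13.43772840 eV
λ = 92.265595 nm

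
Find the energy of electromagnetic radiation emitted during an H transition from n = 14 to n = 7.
0.2083 eV

The energy levels are E_n = -13.6057 eV / n².

Energy at n = 14: E_14 = -13.6057 / 14² = -0.0694168 eV
Energy at n = 7: E_7 = -13.6057 / 7² = -0.2776673 eV

For emission (electron falling to lower state), the photon energy is:
E_photon = E_14 - E_7 = |-0.0694168 - (-0.2776673)|
E_photon = 0.2083 eV

This energy is carried away by the emitted photon.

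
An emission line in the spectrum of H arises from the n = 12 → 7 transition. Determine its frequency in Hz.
4.4294e+13 Hz

First, find the transition energy:
E_12 = -13.6057 / 12² = -0.09448403 eV
E_7 = -13.6057 / 7² = -0.27766735 eV
|ΔE| = |E_7 - E_12| = 0.18318332 eV

Convert to Joules: E = 0.18318332 eV × (1.602177 × 10⁻¹⁹ J/eV) = 2.934921e-20 J

Using E = hf:
f = E/h = 2.934921e-20 J / (6.62607 × 10⁻³⁴ J·s)
f = 4.4294e+13 Hz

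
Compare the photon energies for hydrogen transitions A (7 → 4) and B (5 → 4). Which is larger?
7 → 4

Calculate the energy for each transition:

Transition 7 → 4:
ΔE₁ = |E_4 - E_7| = |-13.6057/4² - (-13.6057/7²)|
ΔE₁ = |-0.85035625 - (-0.27766735)| = 0.57269 eV

Transition 5 → 4:
ΔE₂ = |E_4 - E_5| = |-13.6057/4² - (-13.6057/5²)|
ΔE₂ = |-0.85035625 - (-0.54422800)| = 0.30613 eV

Since 0.57269 eV > 0.30613 eV, the transition 7 → 4 emits the more energetic photon.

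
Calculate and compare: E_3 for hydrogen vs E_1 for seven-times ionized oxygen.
O⁷⁺ at n = 1 (E = -870.7648 eV)

Using E_n = -13.6057 Z² / n² eV:

H (Z = 1) at n = 3:
E = -13.6057 × 1² / 3² = -13.6057 × 1 / 9 = -1.5117444 eV

O⁷⁺ (Z = 8) at n = 1:
E = -13.6057 × 8² / 1² = -13.6057 × 64 / 1 = -870.7648000 eV

Since -870.7648000 eV < -1.5117444 eV,
O⁷⁺ at n = 1 is more tightly bound (requires more energy to ionize).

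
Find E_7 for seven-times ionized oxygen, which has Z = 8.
-17.771 eV

For hydrogen-like ions, the energy levels scale with Z²:
E_n = -13.6057 Z² / n² eV

For O⁷⁺ (Z = 8) at n = 7:
E_7 = -13.6057 × 8² / 7²
E_7 = -13.6057 × 64 / 49
E_7 = -870.7648 / 49
E_7 = -17.771 eV

The energy is 64 times more negative than hydrogen at the same n due to the stronger nuclear charge.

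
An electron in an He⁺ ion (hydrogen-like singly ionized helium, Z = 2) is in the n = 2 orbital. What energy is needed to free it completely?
13.60570 eV

The ionization energy is the energy needed to remove the electron completely (n → ∞).

For a hydrogen-like ion with Z = 2, E_n = -13.6057 Z² / n² eV.

At n = 2: E_2 = -13.6057 × 2² / 2² = -13.60570000 eV
At n = ∞: E_∞ = 0 eV

Ionization energy = E_∞ - E_2 = 0 - (-13.60570000) = 13.60570000 eV
Ionization energy ≈ 13.60570 eV

This is also called the binding energy of the electron in state n = 2.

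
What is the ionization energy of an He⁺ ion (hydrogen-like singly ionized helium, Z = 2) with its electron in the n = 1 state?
54.42 eV

The ionization energy is the energy needed to remove the electron completely (n → ∞).

For a hydrogen-like ion with Z = 2, E_n = -13.6057 Z² / n² eV.

At n = 1: E_1 = -13.6057 × 2² / 1² = -54.42280 eV
At n = ∞: E_∞ = 0 eV

Ionization energy = E_∞ - E_1 = 0 - (-54.42280) = 54.42280 eV
Ionization energy ≈ 54.42 eV

This is also called the binding energy of the electron in state n = 1.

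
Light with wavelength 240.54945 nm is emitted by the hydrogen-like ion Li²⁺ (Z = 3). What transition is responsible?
n = 7 → n = 4

First, find the photon energy from the wavelength (hc = 1239.84 eV·nm):
E = hc/λ = 1239.84 eV·nm / 240.54945 nm = 5.1542001 eV

The energy levels of Li²⁺ satisfy E_n = -13.6057 × 3² / n² eV, so an emission n_i → n_f releases
ΔE = 13.6057 × 3² × (1/n_f² − 1/n_i²) eV.

Setting ΔE equal to the photon energy:
1/n_f² − 1/n_i² = 5.1542001 / (13.6057 × 3²) = 0.042091837

Since 1/n_i² must be positive, we need 1/n_f² > 0.042091837, i.e. n_f ≤ 4. For each allowed n_f, solve n_i = (1/n_f² − 0.042091837)^(−1/2) and check whether it is a whole number:
  n_f = 1: 1/n_i² = 1.000000000 − 0.042091837 = 0.957908163 → n_i = 1.022  (not an integer) ✗
  n_f = 2: 1/n_i² = 0.250000000 − 0.042091837 = 0.207908163 → n_i = 2.193  (not an integer) ✗
  n_f = 3: 1/n_i² = 0.111111111 − 0.042091837 = 0.069019274 → n_i = 3.806  (not an integer) ✗
  n_f = 4: 1/n_i² = 0.062500000 − 0.042091837 = 0.020408163 → n_i = 7.000  → integer, n_i = 7 ✓

Only n_f = 4 gives an integer upper level, n_i = 7.

The transition is from n = 7 to n = 4 (emission).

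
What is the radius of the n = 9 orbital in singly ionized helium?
2.14317 nm (or 21.43168 Å)

The Bohr radius formula is:
r_n = n² a₀ / Z

where a₀ = 0.05291772 nm is the Bohr radius.

For He⁺ (Z = 2) at n = 9:
r_9 = 9² × 0.05291772 nm / 2
r_9 = 81 × 0.05291772 nm / 2
r_9 = 4.286335 nm / 2
r_9 = 2.14317 nm

The electron orbits at approximately 2.14317 nm from the nucleus.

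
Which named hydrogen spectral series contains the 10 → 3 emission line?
Paschen series

The spectral series in hydrogen are named based on the final (lower) energy level:
- Lyman series: n_final = 1 (ultraviolet)
- Balmer series: n_final = 2 (visible/near-UV)
- Paschen series: n_final = 3 (infrared)
- Brackett series: n_final = 4 (infrared)
- Pfund series: n_final = 5 (far infrared)

Since this transition ends at n = 3, it belongs to the Paschen series.

For reference, this 10 → 3 line has photon energy
ΔE = 13.6057 eV × (1/3² - 1/10²) = 1.37568744 eV,
corresponding to wavelength λ = hc/ΔE = 1239.84 eV·nm / 1.37568744 eV = 901.2512 nm in the infrared region.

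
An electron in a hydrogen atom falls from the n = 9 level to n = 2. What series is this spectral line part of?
Balmer series

The spectral series in hydrogen are named based on the final (lower) energy level:
- Lyman series: n_final = 1 (ultraviolet)
- Balmer series: n_final = 2 (visible/near-UV)
- Paschen series: n_final = 3 (infrared)
- Brackett series: n_final = 4 (infrared)
- Pfund series: n_final = 5 (far infrared)

Since this transition ends at n = 2, it belongs to the Balmer series.

For reference, this 9 → 2 line has photon energy
ΔE = 13.6057 eV × (1/2² - 1/9²) = 3.233453 eV,
corresponding to wavelength λ = hc/ΔE = 1239.84 eV·nm / 3.233453 eV = 383.44 nm in the visible/near-UV region.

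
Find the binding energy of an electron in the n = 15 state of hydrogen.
0.0605 eV

The ionization energy is the energy needed to remove the electron completely (n → ∞).

For hydrogen, E_n = -13.6057 eV / n².

At n = 15: E_15 = -13.6057 / 15² = -0.0604698 eV
At n = ∞: E_∞ = 0 eV

Ionization energy = E_∞ - E_15 = 0 - (-0.0604698) = 0.0604698 eV
Ionization energy ≈ 0.0605 eV

This is also called the binding energy of the electron in state n = 15.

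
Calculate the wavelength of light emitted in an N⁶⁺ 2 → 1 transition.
2.47963 nm

First, find the transition energy using E_n = -13.6057 Z² / n² eV:
E_2 = -13.6057 × 7² / 2² = -166.6698250 eV
E_1 = -13.6057 × 7² / 1² = -666.6793000 eV

Photon energy: |ΔE| = |E_1 - E_2| = 500.0094750 eV

Convert to wavelength using E = hc/λ with hc = 1239.84 eV·nm:
λ = hc/E = 1239.84 eV·nm / 500.0094750 eV
λ = 2.47963 nm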